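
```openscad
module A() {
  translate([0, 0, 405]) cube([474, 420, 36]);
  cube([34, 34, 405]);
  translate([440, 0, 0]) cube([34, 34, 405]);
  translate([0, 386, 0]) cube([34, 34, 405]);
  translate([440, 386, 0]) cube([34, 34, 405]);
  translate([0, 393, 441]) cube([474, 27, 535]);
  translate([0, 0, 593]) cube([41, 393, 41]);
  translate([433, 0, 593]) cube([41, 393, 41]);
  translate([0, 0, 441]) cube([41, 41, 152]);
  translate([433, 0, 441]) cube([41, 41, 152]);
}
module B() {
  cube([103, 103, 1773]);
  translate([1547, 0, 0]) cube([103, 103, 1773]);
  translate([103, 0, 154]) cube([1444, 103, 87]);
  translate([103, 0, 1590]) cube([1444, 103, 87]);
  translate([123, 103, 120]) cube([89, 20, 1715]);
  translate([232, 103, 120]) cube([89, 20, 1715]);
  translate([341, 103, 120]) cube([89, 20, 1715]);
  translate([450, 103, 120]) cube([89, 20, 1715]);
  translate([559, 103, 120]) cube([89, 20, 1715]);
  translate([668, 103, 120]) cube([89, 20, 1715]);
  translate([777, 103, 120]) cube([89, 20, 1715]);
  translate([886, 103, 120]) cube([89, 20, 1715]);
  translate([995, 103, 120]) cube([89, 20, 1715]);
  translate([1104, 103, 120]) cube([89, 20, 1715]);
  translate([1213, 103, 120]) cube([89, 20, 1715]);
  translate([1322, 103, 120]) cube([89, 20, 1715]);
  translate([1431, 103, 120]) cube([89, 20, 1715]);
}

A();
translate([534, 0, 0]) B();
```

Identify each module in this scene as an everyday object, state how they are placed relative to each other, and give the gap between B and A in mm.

The fence section's nearest face is 60 mm from the chair's +x face.

A is a chair. B is a fence section. The fence section is on the floor beside the chair on its +x side. The gap between the fence section and the chair is 60 mm.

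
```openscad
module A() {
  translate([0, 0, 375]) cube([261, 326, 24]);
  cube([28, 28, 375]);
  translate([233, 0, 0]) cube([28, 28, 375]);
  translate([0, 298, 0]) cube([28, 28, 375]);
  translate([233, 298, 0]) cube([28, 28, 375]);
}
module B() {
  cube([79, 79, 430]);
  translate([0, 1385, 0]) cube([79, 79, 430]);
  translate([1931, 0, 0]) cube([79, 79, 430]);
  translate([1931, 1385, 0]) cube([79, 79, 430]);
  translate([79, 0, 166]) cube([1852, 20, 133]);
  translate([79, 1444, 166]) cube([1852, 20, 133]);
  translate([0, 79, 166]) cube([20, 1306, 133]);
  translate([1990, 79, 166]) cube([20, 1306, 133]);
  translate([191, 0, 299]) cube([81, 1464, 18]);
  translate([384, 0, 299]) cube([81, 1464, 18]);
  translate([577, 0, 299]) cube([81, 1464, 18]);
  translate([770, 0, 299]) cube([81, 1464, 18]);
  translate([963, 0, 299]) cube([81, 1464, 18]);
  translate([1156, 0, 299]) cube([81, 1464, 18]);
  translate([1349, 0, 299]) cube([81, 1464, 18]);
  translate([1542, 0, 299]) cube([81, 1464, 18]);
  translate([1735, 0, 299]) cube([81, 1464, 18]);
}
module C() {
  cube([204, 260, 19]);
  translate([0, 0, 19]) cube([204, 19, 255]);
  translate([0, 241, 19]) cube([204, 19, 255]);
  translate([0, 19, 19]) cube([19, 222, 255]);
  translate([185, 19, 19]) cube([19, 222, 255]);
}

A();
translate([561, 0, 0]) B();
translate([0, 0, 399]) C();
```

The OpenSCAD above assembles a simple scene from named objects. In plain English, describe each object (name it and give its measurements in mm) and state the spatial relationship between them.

A is a simple wooden stool: a rectangular seat 261 mm (x) by 326 mm (y), 24 mm thick, top face at z = 399 mm, on four square legs, each 28×28 mm in cross-section. The legs rest on z = 0, each flush with a corner of the seat.

B is a bed frame 2010 mm long (x) by 1464 mm wide (y). Four 79×79 mm corner posts, 430 mm tall, at the corners of the footprint. Four rails of 20 mm thickness and 133 mm height run between adjacent posts with their undersides at z = 166 mm, their outer faces flush with the outside of the frame (the two x-running rails run between the posts' inner faces; the two y-running rails run between the posts' inner faces). 9 slats, each 81 mm wide (x) and 18 mm thick, lie across the top of the two x-running rails, running the full 1464 mm width of the frame in y; the slats are evenly spaced along x between the inner faces of the end posts with equal gaps (rounded down to the nearest mm) at the −x end and between each pair — any rounding remainder accumulates at the +x end.

C is an open storage box with external size 204×260×274 mm and wall thickness 19 mm (the base is also 19 mm thick). The base covers the whole footprint; the four walls stand on the base, with the y-facing walls full-width and the x-facing walls fitting between their inner faces.

The bed frame is on the floor beside the stool on its +x side. The open box is on top of the stool.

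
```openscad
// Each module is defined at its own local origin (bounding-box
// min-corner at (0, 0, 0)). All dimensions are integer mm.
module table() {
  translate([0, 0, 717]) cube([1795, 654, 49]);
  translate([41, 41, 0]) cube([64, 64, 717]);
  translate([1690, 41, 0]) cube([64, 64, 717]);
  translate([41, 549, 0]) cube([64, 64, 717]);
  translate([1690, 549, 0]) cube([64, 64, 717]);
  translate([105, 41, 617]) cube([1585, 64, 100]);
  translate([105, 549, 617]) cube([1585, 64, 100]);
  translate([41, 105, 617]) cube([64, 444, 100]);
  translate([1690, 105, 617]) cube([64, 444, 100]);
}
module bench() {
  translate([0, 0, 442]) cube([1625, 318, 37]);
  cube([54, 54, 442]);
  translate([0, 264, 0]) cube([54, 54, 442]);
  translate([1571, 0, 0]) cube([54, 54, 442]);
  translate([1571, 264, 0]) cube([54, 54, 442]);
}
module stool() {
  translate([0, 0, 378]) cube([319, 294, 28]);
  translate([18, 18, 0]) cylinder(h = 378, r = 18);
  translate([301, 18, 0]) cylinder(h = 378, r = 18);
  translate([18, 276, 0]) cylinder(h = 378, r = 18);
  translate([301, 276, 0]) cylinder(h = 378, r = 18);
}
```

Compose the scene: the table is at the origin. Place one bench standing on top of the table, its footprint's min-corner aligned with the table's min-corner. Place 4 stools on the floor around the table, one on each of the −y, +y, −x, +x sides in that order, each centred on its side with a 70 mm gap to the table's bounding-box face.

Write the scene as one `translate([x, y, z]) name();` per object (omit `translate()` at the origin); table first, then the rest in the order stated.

table();
translate([0, 0, 766]) bench();
translate([738, -364, 0]) stool();
translate([738, 724, 0]) stool();
translate([-389, 180, 0]) stool();
translate([1865, 180, 0]) stool();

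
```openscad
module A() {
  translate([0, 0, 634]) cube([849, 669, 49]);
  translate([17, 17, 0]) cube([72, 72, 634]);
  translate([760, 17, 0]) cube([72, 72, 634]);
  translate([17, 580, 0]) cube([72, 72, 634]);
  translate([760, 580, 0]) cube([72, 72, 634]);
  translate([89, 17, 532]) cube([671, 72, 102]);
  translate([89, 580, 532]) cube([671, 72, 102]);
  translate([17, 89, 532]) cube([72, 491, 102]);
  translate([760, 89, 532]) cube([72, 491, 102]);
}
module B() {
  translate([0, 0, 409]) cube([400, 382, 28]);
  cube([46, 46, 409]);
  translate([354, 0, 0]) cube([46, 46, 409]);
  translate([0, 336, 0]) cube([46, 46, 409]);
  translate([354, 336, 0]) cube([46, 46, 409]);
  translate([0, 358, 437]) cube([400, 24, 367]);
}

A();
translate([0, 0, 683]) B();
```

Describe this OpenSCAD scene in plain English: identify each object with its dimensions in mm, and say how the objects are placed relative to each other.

A is a table with a 849×669 mm rectangular top, 49 mm thick, top surface at z = 683 mm, supported by four 72×72 mm square legs, each inset 17 mm from the nearest pair of top edges, running from the floor. Four apron rails, 72 mm thick and 102 mm tall, run between adjacent legs with their top edges flush with the underside of the top and their outer faces flush with the legs' outer faces.

B is a chair: 400×382 mm seat, 28 mm thick, top at z = 437 mm, on four 46 mm square corner legs flush with the seat edges. A 24 mm thick backrest slab spans the full seat width, extending 367 mm above the seat top, its back face flush with the seat's +y edge.

The chair is on top of the table.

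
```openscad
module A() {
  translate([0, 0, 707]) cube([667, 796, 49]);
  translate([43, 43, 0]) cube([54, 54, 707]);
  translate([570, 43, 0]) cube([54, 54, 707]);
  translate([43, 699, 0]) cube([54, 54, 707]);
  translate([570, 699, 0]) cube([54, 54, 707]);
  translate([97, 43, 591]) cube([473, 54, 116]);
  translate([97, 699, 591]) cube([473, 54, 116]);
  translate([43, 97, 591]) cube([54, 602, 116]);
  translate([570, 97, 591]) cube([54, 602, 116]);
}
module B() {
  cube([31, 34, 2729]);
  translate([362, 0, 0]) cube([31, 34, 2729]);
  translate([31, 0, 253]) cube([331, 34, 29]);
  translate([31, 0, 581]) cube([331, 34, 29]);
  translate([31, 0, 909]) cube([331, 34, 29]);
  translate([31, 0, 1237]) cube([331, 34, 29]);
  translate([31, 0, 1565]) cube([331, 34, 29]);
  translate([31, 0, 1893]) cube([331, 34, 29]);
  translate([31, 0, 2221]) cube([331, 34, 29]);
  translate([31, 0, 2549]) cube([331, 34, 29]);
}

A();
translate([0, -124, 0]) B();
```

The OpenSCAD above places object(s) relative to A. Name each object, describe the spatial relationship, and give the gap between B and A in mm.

The ladder's nearest face is 90 mm from the table's −y face.

A is a table. B is a ladder. The ladder is on the floor beside the table on its −y side. The gap between the ladder and the table is 90 mm.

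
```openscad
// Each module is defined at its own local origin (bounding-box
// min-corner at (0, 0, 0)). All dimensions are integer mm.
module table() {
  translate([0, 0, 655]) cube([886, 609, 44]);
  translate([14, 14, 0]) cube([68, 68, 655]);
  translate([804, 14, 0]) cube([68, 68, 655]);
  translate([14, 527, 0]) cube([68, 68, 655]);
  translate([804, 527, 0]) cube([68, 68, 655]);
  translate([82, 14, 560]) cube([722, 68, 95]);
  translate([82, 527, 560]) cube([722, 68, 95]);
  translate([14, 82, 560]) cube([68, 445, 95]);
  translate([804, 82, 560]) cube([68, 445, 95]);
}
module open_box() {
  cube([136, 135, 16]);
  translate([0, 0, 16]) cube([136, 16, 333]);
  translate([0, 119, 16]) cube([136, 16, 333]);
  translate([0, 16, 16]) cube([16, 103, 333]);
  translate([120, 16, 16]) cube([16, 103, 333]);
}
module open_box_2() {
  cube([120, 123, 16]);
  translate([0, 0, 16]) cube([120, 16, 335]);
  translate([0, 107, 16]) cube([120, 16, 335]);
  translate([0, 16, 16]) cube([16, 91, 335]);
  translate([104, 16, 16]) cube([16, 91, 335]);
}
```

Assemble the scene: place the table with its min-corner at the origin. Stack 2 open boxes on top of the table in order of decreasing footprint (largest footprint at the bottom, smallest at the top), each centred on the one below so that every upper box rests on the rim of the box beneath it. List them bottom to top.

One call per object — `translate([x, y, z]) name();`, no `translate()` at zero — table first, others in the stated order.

table();
translate([375, 237, 699]) open_box();
translate([383, 243, 1048]) open_box_2();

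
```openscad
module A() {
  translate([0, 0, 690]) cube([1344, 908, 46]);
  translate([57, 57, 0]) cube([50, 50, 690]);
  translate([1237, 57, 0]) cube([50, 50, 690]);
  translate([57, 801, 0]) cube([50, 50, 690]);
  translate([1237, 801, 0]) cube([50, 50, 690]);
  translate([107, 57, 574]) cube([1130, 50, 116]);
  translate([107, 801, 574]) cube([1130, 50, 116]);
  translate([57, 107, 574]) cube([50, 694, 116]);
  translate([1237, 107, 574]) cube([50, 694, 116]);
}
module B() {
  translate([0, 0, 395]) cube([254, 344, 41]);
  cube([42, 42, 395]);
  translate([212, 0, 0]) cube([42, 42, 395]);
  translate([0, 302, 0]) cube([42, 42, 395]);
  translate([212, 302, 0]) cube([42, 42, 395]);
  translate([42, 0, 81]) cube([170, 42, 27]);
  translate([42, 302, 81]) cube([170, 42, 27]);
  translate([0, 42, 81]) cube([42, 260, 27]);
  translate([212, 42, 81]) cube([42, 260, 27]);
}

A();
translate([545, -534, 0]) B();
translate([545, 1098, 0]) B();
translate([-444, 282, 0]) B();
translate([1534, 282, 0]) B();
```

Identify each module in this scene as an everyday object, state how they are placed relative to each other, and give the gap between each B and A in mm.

Each stool's nearest face is 190 mm from the table's bounding box.

A is a table. B is a stool. Four stools sit around the table at the −y, +y, −x, +x sides. The gap between each stool and the table is 190 mm.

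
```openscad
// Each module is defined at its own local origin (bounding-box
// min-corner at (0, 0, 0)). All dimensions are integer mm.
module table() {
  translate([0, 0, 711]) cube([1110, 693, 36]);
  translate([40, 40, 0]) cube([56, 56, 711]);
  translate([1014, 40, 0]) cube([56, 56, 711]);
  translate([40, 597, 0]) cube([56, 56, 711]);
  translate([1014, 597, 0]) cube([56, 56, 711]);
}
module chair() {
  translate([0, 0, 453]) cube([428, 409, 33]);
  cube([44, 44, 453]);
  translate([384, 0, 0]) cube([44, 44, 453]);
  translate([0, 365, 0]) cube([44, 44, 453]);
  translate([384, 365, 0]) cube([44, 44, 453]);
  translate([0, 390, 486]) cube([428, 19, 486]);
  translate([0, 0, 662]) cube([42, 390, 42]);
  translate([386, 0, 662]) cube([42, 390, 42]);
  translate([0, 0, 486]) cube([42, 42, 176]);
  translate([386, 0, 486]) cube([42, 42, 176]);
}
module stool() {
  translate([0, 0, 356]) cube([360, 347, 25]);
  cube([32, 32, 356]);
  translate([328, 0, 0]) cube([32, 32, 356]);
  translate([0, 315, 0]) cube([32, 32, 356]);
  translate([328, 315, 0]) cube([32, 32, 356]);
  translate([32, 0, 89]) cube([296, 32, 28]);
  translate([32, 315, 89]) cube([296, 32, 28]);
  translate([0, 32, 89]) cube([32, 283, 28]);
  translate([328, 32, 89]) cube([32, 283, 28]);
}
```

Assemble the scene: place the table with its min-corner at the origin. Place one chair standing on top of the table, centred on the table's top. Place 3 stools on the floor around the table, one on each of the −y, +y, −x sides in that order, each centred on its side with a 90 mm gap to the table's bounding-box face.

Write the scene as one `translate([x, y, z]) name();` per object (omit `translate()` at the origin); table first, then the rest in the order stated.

table();
translate([341, 142, 747]) chair();
translate([375, -437, 0]) stool();
translate([375, 783, 0]) stool();
translate([-450, 173, 0]) stool();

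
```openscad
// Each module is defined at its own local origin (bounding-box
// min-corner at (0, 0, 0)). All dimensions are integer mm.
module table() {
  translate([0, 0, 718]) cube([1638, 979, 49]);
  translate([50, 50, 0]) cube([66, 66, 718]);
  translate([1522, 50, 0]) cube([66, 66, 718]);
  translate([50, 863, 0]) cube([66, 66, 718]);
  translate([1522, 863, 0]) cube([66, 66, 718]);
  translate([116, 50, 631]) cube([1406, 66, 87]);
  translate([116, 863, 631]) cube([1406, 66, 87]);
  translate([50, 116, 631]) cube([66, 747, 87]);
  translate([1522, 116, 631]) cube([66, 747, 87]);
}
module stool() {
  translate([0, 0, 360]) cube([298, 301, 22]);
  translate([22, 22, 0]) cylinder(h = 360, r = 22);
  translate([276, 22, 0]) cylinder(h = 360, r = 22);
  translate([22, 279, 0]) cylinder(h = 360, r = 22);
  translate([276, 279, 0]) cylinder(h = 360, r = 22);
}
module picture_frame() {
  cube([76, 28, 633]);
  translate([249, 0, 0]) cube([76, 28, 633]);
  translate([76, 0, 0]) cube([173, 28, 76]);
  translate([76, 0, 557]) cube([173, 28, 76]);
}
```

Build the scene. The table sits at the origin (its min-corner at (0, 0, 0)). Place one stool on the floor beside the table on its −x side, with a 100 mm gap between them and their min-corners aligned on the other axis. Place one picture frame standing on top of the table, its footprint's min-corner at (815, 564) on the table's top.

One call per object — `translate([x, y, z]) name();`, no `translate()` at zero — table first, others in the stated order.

table();
translate([-398, 0, 0]) stool();
translate([815, 564, 767]) picture_frame();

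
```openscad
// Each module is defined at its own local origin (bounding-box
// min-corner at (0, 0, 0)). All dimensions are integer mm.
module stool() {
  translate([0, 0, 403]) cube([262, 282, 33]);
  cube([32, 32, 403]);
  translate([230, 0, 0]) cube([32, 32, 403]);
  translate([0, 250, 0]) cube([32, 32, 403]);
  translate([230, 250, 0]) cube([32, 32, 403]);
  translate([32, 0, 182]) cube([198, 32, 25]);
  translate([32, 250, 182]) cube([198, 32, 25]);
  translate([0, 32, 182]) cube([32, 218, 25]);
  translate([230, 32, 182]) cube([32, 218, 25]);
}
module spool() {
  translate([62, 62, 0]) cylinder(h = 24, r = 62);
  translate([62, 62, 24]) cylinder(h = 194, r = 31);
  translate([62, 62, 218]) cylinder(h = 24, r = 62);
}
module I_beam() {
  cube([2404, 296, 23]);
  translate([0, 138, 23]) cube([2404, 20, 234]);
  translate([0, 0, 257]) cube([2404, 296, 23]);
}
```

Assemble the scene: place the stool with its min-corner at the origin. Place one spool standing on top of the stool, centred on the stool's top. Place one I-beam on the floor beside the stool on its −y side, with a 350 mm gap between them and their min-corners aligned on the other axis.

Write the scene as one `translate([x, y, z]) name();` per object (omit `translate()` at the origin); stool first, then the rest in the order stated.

stool();
translate([69, 79, 436]) spool();
translate([0, -646, 0]) I_beam();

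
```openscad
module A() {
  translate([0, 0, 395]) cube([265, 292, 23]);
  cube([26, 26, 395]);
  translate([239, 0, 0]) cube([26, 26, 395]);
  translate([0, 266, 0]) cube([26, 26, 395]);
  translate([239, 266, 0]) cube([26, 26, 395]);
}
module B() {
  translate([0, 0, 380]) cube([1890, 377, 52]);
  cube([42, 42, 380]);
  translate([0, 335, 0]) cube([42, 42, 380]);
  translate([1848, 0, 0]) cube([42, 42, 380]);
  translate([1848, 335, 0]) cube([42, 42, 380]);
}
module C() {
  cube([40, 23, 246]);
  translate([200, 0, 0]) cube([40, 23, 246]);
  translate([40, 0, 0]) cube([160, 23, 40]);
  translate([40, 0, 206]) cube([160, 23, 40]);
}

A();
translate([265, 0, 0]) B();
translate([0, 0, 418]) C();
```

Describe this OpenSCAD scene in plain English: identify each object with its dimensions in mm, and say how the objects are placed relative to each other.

A is a simple wooden stool: a rectangular seat 265 mm (x) by 292 mm (y), 23 mm thick, top face at z = 418 mm, on four square legs, each 26×26 mm in cross-section. The legs rest on z = 0, each flush with a corner of the seat.

B is a bench: a 1890×377 mm seat slab, 52 mm thick, top at z = 432 mm, on four 42×42 mm square legs flush with the seat corners and standing on z = 0.

C is a picture frame with a 160×166 mm rectangular opening (x by z) and a uniform 40 mm border on every side. Frame depth is 23 mm along y. It is built from two vertical stiles running the full outside height and two horizontal rails spanning the gap between the stiles.

The bench is against the stool's +x side, with their −y faces flush. The picture frame is on top of the stool.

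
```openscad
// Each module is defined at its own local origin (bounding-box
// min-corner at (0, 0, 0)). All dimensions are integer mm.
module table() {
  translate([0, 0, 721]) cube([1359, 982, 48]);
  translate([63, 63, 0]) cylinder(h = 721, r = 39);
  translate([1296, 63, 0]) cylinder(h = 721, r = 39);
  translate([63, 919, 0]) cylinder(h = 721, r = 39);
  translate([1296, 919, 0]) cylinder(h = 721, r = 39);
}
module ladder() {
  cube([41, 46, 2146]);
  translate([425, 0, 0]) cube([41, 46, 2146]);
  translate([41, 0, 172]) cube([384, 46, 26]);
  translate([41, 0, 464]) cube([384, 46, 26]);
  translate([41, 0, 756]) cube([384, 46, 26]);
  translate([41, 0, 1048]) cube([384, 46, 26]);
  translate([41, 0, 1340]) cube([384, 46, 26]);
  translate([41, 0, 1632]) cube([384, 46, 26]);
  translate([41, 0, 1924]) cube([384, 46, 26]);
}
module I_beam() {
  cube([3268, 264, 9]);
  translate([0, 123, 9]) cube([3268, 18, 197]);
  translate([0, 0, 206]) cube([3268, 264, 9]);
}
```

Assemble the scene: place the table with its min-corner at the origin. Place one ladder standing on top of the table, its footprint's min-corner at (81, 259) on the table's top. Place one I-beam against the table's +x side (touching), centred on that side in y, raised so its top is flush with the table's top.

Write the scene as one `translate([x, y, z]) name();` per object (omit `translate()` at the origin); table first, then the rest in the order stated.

table();
translate([81, 259, 769]) ladder();
translate([1359, 359, 554]) I_beam();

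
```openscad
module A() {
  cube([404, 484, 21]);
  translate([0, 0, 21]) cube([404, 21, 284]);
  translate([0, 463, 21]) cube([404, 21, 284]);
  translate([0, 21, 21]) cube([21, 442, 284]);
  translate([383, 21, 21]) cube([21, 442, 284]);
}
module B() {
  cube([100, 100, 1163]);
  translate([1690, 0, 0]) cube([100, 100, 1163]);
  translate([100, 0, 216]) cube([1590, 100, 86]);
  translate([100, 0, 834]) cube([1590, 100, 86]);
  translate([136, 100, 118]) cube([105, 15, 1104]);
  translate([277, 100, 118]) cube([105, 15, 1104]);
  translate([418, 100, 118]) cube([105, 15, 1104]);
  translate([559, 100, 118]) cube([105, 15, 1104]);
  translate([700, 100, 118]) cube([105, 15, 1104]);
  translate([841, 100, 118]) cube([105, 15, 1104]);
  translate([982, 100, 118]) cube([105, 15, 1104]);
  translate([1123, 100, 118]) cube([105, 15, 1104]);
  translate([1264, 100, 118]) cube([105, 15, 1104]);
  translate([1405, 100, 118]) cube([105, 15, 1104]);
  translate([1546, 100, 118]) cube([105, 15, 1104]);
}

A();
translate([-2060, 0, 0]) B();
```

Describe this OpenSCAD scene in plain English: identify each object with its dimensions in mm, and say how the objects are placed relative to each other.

A is an open-topped rectangular box: outside dimensions 404×484×305 mm, with a uniform wall and base thickness of 21 mm. The base is a full 404×484 slab on the floor; four walls sit on top of the base. The front and back walls (the −y and +y sides) span the full width; the two side walls fit between them.

B is a fence section. Two 100×100 mm posts, 1163 mm tall, stand on the floor with a clear span of 1590 mm between their inner faces. Two horizontal rails of 100×86 mm section span the gap between the posts with their undersides at z = 216 mm and z = 834 mm, flush with the posts' −y face. 11 pickets, each 105 mm wide, 15 mm thick and 1104 mm tall, are fixed to the +y face of the rails with their bottoms at z = 118 mm, evenly spaced across the span with equal gaps (rounded down to the nearest mm) at the −x end and between each pair — any rounding remainder accumulates at the +x end.

The fence section is on the floor beside the open box on its −x side.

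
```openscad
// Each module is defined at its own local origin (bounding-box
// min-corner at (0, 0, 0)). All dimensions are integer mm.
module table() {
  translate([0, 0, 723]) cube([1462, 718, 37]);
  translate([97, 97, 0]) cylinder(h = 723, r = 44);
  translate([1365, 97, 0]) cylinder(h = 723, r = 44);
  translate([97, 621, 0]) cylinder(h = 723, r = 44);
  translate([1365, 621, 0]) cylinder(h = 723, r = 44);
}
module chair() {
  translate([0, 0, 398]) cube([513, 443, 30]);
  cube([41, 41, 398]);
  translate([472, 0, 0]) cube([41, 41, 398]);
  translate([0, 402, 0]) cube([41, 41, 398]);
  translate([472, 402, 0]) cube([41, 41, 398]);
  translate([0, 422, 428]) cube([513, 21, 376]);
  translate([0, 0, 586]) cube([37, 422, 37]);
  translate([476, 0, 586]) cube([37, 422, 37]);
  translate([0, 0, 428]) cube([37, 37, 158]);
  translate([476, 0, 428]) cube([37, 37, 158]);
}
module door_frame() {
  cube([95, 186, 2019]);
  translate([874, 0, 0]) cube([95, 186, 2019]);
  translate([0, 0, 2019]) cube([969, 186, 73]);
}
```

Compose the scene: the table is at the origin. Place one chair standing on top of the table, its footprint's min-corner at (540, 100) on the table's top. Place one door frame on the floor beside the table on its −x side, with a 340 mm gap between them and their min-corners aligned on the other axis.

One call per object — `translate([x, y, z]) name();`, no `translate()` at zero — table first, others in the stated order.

table();
translate([540, 100, 760]) chair();
translate([-1309, 0, 0]) door_frame();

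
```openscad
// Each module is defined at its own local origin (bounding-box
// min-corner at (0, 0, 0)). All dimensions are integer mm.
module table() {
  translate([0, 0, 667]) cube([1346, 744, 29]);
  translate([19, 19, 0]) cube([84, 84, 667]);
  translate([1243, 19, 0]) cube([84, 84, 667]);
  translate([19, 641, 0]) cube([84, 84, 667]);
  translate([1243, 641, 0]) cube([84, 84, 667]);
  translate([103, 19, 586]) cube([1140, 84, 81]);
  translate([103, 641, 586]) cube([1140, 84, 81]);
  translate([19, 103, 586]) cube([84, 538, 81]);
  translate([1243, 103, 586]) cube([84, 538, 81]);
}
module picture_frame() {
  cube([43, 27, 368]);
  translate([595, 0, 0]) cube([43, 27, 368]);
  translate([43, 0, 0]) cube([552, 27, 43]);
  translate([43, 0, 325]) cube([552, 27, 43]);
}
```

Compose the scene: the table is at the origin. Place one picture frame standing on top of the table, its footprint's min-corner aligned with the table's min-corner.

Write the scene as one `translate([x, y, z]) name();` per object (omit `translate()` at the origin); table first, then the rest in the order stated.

table();
translate([0, 0, 696]) picture_frame();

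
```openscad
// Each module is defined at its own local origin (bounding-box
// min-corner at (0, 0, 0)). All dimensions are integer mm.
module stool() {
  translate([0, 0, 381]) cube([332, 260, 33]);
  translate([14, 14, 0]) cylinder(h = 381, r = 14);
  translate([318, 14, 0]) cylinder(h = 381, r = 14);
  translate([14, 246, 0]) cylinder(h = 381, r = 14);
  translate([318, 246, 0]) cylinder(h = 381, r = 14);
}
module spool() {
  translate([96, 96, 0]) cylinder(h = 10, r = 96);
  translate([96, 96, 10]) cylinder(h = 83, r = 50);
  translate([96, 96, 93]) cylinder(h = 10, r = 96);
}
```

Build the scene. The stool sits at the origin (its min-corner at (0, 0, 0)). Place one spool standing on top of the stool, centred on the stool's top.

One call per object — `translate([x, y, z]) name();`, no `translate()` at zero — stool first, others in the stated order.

stool();
translate([70, 34, 414]) spool();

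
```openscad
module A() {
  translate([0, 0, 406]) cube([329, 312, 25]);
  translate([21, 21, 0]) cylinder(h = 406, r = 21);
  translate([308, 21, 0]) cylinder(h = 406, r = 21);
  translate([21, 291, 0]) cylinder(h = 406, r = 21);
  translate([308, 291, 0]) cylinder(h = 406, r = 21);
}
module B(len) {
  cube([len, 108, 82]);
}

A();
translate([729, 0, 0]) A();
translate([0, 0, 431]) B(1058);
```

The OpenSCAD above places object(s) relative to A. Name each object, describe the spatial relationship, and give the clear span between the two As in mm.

A is a stool. B is a beam. A beam spans the tops of two stools. The clear span between the two stools is 400 mm.

Second stool starts at x = 729; first ends at x = 329; clear span = 729 − 329 = 400 mm.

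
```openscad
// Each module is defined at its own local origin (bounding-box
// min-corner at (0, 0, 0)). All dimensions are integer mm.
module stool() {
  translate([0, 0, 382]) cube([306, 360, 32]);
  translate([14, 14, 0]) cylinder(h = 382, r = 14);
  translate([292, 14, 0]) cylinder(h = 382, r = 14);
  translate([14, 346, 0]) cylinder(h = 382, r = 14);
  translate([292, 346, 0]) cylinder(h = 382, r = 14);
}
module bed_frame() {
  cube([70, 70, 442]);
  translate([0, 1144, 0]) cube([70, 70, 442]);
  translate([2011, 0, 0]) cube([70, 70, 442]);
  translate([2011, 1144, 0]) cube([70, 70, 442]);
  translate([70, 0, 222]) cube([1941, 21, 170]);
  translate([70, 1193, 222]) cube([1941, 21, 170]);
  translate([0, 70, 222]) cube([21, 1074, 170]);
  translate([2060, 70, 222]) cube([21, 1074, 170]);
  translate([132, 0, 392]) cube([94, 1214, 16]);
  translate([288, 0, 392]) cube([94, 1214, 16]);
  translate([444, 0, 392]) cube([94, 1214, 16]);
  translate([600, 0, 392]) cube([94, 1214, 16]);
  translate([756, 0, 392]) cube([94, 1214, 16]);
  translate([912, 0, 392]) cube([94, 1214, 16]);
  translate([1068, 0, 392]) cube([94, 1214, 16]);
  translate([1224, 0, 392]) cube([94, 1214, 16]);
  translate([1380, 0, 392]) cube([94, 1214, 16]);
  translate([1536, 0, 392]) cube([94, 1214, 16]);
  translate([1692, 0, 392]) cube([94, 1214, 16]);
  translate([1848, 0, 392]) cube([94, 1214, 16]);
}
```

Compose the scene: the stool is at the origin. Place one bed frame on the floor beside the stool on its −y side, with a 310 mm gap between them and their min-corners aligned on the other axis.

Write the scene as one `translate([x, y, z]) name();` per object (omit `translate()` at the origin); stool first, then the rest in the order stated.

stool();
translate([0, -1524, 0]) bed_frame();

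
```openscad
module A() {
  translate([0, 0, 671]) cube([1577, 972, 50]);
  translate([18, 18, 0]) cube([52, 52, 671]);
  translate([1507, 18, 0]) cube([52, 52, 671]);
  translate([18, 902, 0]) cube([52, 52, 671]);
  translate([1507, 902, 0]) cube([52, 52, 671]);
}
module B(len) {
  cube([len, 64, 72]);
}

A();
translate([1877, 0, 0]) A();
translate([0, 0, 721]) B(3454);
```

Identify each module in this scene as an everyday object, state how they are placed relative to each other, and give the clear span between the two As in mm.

Second table starts at x = 1877; first ends at x = 1577; clear span = 1877 − 1577 = 300 mm.

A is a table. B is a beam. A beam spans the tops of two tables. The clear span between the two tables is 300 mm.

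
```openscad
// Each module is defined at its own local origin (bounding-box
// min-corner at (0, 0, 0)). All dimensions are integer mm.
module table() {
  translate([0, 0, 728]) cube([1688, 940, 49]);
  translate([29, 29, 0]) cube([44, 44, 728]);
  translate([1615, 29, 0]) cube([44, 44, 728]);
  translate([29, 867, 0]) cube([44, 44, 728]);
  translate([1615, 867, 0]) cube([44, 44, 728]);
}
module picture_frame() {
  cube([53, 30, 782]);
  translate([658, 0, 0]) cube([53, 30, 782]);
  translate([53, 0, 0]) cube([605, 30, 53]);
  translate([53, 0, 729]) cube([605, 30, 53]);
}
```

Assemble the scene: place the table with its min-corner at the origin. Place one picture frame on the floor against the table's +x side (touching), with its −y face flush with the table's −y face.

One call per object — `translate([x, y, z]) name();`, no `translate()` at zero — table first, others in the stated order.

table();
translate([1688, 0, 0]) picture_frame();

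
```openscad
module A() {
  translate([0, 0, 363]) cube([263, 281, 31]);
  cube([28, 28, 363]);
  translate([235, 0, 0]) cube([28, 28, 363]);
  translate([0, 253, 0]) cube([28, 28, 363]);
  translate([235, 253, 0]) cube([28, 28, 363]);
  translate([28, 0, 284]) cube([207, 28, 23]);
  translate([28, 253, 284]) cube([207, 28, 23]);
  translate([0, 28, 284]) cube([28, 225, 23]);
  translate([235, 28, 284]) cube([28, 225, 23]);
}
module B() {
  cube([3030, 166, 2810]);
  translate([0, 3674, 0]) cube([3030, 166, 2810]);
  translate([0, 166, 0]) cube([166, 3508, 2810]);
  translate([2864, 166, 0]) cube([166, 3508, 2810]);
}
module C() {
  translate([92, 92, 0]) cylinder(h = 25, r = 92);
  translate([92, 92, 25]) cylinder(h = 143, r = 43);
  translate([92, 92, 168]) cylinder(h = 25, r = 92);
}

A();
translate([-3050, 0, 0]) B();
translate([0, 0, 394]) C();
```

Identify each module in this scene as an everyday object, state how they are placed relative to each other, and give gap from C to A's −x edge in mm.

The spool's min-x is at 0; the stool's min-x is 0; gap = 0 mm.

A is a stool. B is a house frame. C is a spool. The house frame is on the floor beside the stool on its −x side. The spool is on top of the stool. The gap from the spool to the stool's −x edge is 0 mm.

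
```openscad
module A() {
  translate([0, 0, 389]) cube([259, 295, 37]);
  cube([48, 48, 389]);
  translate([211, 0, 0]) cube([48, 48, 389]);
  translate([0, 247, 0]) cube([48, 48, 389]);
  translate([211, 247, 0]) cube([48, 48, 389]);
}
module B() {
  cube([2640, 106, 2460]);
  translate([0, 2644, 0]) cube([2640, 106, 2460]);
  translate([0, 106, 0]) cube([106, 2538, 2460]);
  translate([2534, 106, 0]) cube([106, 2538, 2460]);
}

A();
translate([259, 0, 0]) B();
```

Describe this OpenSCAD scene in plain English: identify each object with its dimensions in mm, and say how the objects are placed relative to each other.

A is a four-legged stool. The seat is a 259×295×37 mm slab whose top surface is at z = 426 mm; four square legs, each 48×48 mm in cross-section, run from the floor (z = 0) to the underside of the seat, each flush with a corner of the seat.

B is a box-shaped house frame (walls only): outside footprint 2640×2750 mm, wall height 2460 mm, wall thickness 106 mm. The two y-facing walls run the full x-width; the two x-facing walls fit between the inner faces of the y-facing walls.

The house frame is against the stool's +x side, with their −y faces flush.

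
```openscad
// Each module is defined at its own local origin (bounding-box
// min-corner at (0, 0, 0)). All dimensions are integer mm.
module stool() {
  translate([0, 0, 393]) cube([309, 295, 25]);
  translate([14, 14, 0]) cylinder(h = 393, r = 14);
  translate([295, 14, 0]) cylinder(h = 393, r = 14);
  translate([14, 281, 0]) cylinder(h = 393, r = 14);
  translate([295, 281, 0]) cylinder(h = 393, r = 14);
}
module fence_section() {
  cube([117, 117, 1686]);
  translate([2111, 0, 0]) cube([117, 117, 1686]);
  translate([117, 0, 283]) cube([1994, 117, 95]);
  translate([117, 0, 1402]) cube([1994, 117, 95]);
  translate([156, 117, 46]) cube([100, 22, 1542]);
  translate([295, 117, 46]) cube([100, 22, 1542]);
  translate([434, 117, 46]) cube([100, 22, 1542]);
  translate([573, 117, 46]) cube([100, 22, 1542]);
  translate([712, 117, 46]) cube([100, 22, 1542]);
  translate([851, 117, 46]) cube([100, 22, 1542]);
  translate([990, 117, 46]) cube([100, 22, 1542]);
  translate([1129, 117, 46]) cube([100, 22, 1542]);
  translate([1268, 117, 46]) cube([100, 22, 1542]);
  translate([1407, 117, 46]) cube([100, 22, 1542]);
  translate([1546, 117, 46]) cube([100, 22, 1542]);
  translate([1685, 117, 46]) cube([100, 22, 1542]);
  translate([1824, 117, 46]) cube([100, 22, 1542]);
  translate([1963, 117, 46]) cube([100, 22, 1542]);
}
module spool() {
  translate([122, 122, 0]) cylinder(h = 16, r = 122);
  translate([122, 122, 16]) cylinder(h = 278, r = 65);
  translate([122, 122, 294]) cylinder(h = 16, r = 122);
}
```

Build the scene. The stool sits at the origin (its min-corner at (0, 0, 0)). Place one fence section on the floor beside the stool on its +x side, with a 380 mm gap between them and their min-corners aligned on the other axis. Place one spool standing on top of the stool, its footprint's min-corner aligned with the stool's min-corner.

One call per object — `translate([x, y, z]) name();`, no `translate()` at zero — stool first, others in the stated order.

stool();
translate([689, 0, 0]) fence_section();
translate([0, 0, 418]) spool();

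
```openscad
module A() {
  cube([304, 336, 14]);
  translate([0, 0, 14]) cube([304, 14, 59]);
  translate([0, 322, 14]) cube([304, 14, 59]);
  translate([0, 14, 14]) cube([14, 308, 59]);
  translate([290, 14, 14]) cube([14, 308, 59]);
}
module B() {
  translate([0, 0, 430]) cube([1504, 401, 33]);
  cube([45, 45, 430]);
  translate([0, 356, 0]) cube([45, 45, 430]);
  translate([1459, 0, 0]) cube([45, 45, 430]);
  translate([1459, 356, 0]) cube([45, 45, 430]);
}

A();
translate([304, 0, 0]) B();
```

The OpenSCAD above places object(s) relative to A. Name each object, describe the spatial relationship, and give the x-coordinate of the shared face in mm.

A is an open box. B is a bench. The bench is against the open box's +x side, with their −y faces flush. The x-coordinate of the shared face is 304 mm.

The open box's +x face and the bench's −x face are both at x = 304 mm.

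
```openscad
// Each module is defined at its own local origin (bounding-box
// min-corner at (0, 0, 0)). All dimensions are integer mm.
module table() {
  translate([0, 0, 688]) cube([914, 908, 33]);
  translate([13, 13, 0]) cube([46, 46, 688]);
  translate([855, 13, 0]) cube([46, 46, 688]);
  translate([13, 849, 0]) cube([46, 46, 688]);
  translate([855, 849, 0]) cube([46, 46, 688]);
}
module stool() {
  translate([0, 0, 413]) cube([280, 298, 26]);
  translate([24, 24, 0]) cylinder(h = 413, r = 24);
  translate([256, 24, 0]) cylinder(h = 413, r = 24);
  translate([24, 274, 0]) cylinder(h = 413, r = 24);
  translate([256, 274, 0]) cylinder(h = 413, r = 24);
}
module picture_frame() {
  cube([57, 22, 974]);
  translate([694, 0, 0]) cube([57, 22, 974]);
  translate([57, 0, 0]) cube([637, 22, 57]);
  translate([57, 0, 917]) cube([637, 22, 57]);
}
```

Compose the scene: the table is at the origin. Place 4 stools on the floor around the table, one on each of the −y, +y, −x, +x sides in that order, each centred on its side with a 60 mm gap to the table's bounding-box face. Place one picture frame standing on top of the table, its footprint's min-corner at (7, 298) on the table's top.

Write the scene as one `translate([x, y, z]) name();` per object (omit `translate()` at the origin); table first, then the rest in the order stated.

table();
translate([317, -358, 0]) stool();
translate([317, 968, 0]) stool();
translate([-340, 305, 0]) stool();
translate([974, 305, 0]) stool();
translate([7, 298, 721]) picture_frame();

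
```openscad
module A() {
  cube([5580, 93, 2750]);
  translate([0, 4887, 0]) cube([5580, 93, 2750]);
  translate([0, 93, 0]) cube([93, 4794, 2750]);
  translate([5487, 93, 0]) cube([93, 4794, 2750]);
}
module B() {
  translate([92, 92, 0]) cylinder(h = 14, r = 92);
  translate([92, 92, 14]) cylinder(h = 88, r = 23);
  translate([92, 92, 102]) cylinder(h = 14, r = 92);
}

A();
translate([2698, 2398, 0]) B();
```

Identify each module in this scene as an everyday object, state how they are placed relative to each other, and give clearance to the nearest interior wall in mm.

A is a house frame. B is a spool. The spool sits inside the house frame, centred. The clearance to the nearest interior wall is 2305 mm.

Clearances: x = 2605, y = 2305; minimum 2305 mm.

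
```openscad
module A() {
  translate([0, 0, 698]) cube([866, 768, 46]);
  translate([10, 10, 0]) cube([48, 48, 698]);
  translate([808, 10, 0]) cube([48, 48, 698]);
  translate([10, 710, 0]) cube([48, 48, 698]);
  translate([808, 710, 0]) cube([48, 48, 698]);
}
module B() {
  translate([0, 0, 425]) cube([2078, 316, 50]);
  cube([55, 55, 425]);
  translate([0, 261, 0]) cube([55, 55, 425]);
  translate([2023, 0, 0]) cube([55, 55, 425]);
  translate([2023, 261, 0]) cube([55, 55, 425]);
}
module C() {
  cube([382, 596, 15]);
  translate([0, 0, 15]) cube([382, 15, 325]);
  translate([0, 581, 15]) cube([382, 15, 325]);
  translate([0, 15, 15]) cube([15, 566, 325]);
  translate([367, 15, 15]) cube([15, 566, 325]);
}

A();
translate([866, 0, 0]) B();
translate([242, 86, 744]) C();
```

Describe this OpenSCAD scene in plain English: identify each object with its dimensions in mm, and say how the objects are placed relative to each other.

A is a rectangular dining table. The top is 866×768×46 mm with its upper surface at z = 744 mm. It stands on four 48×48 mm square legs, each inset 10 mm from the nearest pair of top edges, running from the floor to the underside of the top.

B is a long wooden bench with a 2078 mm (x) × 316 mm (y) seat, 50 mm thick, its top surface 475 mm above the floor. Four 55 mm square legs at the seat corners, flush with the edges, run from z = 0 to the seat underside.

C is an open-topped rectangular box: outside dimensions 382×596×340 mm, with a uniform wall and base thickness of 15 mm. The base is a full 382×596 slab on the floor; four walls sit on top of the base. The front and back walls (the −y and +y sides) span the full width; the two side walls fit between them.

The bench is against the table's +x side, with their −y faces flush. The open box is on top of the table, centred.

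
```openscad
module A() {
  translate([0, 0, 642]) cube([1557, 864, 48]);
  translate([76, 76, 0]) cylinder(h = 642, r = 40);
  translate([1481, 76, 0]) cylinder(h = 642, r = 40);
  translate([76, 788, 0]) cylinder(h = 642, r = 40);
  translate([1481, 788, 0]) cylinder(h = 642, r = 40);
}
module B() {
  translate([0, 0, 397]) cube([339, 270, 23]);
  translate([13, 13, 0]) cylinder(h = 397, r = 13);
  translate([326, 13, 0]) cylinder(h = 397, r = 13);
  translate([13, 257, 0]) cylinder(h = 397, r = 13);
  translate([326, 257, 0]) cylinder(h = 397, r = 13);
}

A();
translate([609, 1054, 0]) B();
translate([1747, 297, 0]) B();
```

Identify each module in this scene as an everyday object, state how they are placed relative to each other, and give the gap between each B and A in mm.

A is a table. B is a stool. Two stools sit around the table at the +y, +x sides. The gap between each stool and the table is 190 mm.

Each stool's nearest face is 190 mm from the table's bounding box.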